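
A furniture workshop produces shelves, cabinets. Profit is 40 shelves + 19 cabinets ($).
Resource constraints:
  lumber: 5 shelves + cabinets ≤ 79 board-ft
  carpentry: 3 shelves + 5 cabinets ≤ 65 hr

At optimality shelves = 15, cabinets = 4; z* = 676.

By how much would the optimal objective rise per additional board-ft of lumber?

6.5

At the optimum: lumber uses 79 of 79 (binding); carpentry uses 65 of 65 (binding).
The binding rows give the dual system: 5·y_lumber + 3·y_carpentry = 40 and 1·y_lumber + 5·y_carpentry = 19.
Solving: y_lumber = 6.5, y_carpentry = 2.5.
Shadow price of lumber = 6.5.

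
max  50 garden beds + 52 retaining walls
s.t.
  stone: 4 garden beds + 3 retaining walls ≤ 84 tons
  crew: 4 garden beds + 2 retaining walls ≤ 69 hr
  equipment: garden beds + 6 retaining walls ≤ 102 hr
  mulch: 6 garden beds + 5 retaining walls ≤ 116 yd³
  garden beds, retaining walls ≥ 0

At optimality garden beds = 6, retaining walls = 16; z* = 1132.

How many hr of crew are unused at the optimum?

crew used = 4·6 + 2·16 = 56; slack = 69 − 56 = 13.

13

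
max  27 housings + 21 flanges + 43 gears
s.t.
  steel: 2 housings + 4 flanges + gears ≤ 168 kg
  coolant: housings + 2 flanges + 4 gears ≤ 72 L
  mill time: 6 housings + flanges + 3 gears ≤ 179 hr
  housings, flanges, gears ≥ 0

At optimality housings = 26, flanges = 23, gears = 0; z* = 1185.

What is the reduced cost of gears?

At the optimum: steel uses 144 of 168 (slack = 24); coolant uses 72 of 72 (binding); mill time uses 179 of 179 (binding).
Slack constraints have shadow price 0 (complementary slackness).
The binding rows give the dual system: 1·y_coolant + 6·y_mill time = 27 and 2·y_coolant + 1·y_mill time = 21.
→ y_coolant = 9 and y_mill time = 3.
Reduced cost of gears: c₃ − yᵀa₃ = 43 − (9·4 + 3·3) = 43 − 45 = -2.

-2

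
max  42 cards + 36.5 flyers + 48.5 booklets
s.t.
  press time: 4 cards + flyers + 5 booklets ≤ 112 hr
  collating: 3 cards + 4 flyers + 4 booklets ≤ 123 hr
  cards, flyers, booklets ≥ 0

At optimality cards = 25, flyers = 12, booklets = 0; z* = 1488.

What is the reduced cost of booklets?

-6

Check each constraint at x*: press time 112/112 (tight); collating 123/123 (tight).
Dual feasibility on the basic columns requires 4·y_press time + 3·y_collating = 42, 1·y_press time + 4·y_collating = 36.5.
This yields shadow prices y_press time = 4.5, y_collating = 8.
Reduced cost of booklets: c₃ − yᵀa₃ = 48.5 − (4.5·5 + 8·4) = 48.5 − 54.5 = -6.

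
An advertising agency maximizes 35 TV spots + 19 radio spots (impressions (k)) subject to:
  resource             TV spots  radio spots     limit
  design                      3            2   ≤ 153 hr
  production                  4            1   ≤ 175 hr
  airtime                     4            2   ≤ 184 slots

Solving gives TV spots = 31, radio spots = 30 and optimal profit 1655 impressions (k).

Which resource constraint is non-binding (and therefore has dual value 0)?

production

design: 153/153 (binding)
production: 154/175 (slack 21)
airtime: 184/184 (binding)
By complementary slackness, a constraint with positive slack has shadow price 0 → production.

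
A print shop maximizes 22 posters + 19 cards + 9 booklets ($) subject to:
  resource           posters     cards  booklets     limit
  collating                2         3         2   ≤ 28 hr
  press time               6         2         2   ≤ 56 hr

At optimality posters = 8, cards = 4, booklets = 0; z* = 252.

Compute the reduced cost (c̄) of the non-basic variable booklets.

Both collating and press time are binding at x*.
Dual feasibility on the basic columns requires 2·y_collating + 6·y_press time = 22, 3·y_collating + 2·y_press time = 19.
Solving: y_collating = 5, y_press time = 2.
Reduced cost of booklets: c₃ − yᵀa₃ = 9 − (5·2 + 2·2) = 9 − 14 = -5.

-5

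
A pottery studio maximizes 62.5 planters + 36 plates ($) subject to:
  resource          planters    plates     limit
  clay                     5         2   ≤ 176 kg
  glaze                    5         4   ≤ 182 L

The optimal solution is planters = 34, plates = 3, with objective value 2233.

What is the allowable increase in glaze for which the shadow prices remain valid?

Binding constraints: clay, glaze. The basis is B = [[5,2],[5,4]] with det 10.
Per unit increase in glaze, x* moves by d = (-0.2, 0.5).
The basis stays optimal until planters reaches 0; allowable increase = 170 L.

170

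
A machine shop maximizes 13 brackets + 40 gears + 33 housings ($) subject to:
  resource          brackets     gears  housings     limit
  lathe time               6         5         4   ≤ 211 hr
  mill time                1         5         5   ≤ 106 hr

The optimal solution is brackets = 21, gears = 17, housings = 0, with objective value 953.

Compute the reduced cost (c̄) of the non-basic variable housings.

-6

Check each constraint at x*: lathe time 211/211 (tight); mill time 106/106 (tight).
The binding rows give the dual system: 6·y_lathe time + 1·y_mill time = 13 and 5·y_lathe time + 5·y_mill time = 40.
Solving: y_lathe time = 1, y_mill time = 7.
Reduced cost of housings: c₃ − yᵀa₃ = 33 − (1·4 + 7·5) = 33 − 39 = -6.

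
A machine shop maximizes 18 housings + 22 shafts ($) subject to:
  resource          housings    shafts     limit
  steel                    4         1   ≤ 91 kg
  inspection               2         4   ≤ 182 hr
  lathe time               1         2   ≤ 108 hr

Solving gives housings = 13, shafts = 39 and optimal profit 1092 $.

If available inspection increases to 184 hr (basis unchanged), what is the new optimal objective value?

Binding: steel and inspection. Non-binding: lathe time (17 unused).
By complementary slackness, y = 0 for the non-binding constraint.
The binding rows give the dual system: 4·y_steel + 2·y_inspection = 18 and 1·y_steel + 4·y_inspection = 22.
This yields shadow prices y_steel = 2, y_inspection = 5.
Δz = y_inspection·Δb = 5 × (2) = 10, so new z* = 1092 + 10 = 1102.

1102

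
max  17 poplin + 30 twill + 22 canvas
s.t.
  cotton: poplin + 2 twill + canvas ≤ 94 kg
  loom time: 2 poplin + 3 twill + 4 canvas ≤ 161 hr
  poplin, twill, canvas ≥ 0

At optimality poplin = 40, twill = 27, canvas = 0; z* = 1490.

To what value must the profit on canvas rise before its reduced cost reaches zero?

At the optimum: cotton uses 94 of 94 (binding); loom time uses 161 of 161 (binding).
The binding rows give the dual system: 1·y_cotton + 2·y_loom time = 17 and 2·y_cotton + 3·y_loom time = 30.
→ y_cotton = 9 and y_loom time = 4.
canvas enters the basis when its profit ≥ yᵀa₃ = 9·1 + 4·4 = 25.

25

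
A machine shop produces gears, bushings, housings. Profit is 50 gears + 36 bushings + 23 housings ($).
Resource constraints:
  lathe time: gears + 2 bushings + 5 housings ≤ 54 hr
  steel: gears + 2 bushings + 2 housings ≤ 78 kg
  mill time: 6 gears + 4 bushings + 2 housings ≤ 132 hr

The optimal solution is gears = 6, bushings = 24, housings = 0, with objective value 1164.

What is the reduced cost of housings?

-3

At the optimum: lathe time uses 54 of 54 (binding); steel uses 54 of 78 (slack = 24); mill time uses 132 of 132 (binding).
Since steel is not tight, its dual is 0.
The binding rows give the dual system: 1·y_lathe time + 6·y_mill time = 50 and 2·y_lathe time + 4·y_mill time = 36.
→ y_lathe time = 2 and y_mill time = 8.
Reduced cost of housings: c₃ − yᵀa₃ = 23 − (2·5 + 8·2) = 23 − 26 = -3.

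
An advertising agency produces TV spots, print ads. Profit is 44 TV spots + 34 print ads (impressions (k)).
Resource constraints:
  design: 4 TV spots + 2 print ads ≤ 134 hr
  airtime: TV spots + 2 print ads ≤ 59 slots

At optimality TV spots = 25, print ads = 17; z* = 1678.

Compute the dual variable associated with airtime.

8

At the optimum: design uses 134 of 134 (binding); airtime uses 59 of 59 (binding).
The binding rows give the dual system: 4·y_design + 1·y_airtime = 44 and 2·y_design + 2·y_airtime = 34.
This yields shadow prices y_design = 9, y_airtime = 8.
Shadow price of airtime = 8.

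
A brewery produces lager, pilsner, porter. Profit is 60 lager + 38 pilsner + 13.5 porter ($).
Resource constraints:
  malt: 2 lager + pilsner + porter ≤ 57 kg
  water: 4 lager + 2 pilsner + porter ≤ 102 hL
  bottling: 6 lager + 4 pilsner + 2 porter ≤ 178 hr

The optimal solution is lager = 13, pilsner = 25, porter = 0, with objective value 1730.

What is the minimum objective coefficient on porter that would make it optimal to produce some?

19

At the optimum: malt uses 51 of 57 (slack = 6); water uses 102 of 102 (binding); bottling uses 178 of 178 (binding).
Slack constraints have shadow price 0 (complementary slackness).
The binding rows give the dual system: 4·y_water + 6·y_bottling = 60 and 2·y_water + 4·y_bottling = 38.
This yields shadow prices y_water = 3, y_bottling = 8.
porter enters the basis when its profit ≥ yᵀa₃ = 3·1 + 8·2 = 19.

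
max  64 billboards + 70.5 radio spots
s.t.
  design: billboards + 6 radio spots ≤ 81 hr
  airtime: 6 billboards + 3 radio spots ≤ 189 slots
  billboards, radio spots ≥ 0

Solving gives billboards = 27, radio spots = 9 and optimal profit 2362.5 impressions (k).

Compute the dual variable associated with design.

7

At the optimum: design uses 81 of 81 (binding); airtime uses 189 of 189 (binding).
Dual feasibility on the basic columns requires 1·y_design + 6·y_airtime = 64, 6·y_design + 3·y_airtime = 70.5.
Solving: y_design = 7, y_airtime = 9.5.
Shadow price of design = 7.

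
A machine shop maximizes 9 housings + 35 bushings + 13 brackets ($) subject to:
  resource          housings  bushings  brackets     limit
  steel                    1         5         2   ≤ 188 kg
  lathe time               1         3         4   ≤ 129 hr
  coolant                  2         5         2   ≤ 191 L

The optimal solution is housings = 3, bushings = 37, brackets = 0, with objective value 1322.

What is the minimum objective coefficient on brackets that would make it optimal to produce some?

14

At the optimum: steel uses 188 of 188 (binding); lathe time uses 114 of 129 (slack = 15); coolant uses 191 of 191 (binding).
By complementary slackness, y = 0 for the non-binding constraint.
The binding rows give the dual system: 1·y_steel + 2·y_coolant = 9 and 5·y_steel + 5·y_coolant = 35.
→ y_steel = 5 and y_coolant = 2.
brackets enters the basis when its profit ≥ yᵀa₃ = 5·2 + 2·2 = 14.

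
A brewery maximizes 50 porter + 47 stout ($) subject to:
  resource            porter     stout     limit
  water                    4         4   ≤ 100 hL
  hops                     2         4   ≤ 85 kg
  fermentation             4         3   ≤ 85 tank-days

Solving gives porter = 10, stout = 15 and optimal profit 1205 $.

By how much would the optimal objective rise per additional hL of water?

Binding: water and fermentation. Non-binding: hops (5 unused).
Since hops is not tight, its dual is 0.
From A_Bᵀ y = c: 4·y_water + 4·y_fermentation = 50; 4·y_water + 3·y_fermentation = 47.
Solving: y_water = 9.5, y_fermentation = 3.
Shadow price of water = 9.5.

9.5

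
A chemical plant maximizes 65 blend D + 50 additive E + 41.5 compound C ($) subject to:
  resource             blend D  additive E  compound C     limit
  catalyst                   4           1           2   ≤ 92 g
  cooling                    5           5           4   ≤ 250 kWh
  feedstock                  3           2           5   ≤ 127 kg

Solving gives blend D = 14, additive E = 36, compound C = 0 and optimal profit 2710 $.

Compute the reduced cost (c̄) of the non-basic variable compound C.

Check each constraint at x*: catalyst 92/92 (tight); cooling 250/250 (tight); feedstock 114/127 (slack 13).
Slack constraints have shadow price 0 (complementary slackness).
Dual feasibility on the basic columns requires 4·y_catalyst + 5·y_cooling = 65, 1·y_catalyst + 5·y_cooling = 50.
Solving: y_catalyst = 5, y_cooling = 9.
Reduced cost of compound C: c₃ − yᵀa₃ = 41.5 − (5·2 + 9·4) = 41.5 − 46 = -4.5.

-4.5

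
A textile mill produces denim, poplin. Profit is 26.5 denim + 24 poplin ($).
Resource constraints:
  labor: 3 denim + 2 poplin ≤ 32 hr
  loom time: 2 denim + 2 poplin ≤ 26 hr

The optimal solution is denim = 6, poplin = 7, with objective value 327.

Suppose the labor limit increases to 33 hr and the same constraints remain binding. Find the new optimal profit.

At the optimum: labor uses 32 of 32 (binding); loom time uses 26 of 26 (binding).
Dual feasibility on the basic columns requires 3·y_labor + 2·y_loom time = 26.5, 2·y_labor + 2·y_loom time = 24.
Solving: y_labor = 2.5, y_loom time = 9.5.
Δz = y_labor·Δb = 2.5 × (1) = 2.5, so new z* = 327 + 2.5 = 329.5.

329.5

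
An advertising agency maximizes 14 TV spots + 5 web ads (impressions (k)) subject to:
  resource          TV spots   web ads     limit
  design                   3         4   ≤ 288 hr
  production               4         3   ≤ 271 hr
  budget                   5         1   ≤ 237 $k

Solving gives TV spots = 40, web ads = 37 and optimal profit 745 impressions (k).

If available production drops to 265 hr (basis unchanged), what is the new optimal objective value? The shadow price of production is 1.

739

Δb = -6, so new z* = 745 + (1)·(-6) = 745 − 6 = 739.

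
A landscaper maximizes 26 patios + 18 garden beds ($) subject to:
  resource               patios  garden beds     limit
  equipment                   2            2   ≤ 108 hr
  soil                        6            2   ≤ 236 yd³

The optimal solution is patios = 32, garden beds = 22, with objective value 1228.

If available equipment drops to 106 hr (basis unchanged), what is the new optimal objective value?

1214

At the optimum: equipment uses 108 of 108 (binding); soil uses 236 of 236 (binding).
The binding rows give the dual system: 2·y_equipment + 6·y_soil = 26 and 2·y_equipment + 2·y_soil = 18.
Solving: y_equipment = 7, y_soil = 2.
Δz = y_equipment·Δb = 7 × (-2) = -14, so new z* = 1228 − 14 = 1214.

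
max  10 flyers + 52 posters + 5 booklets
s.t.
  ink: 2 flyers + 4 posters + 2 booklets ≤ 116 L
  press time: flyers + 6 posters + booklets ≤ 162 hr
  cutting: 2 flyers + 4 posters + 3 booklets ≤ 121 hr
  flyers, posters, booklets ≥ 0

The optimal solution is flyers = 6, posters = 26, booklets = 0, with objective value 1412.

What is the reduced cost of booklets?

Check each constraint at x*: ink 116/116 (tight); press time 162/162 (tight); cutting 116/121 (slack 5).
By complementary slackness, y = 0 for the non-binding constraint.
From A_Bᵀ y = c: 2·y_ink + 1·y_press time = 10; 4·y_ink + 6·y_press time = 52.
This yields shadow prices y_ink = 1, y_press time = 8.
Reduced cost of booklets: c₃ − yᵀa₃ = 5 − (1·2 + 8·1) = 5 − 10 = -5.

-5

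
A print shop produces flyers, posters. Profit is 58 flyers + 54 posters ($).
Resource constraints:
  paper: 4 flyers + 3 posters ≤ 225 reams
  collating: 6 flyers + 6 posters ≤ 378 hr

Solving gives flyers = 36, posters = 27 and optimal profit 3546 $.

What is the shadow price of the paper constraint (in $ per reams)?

4

At the optimum: paper uses 225 of 225 (binding); collating uses 378 of 378 (binding).
From A_Bᵀ y = c: 4·y_paper + 6·y_collating = 58; 3·y_paper + 6·y_collating = 54.
Solving: y_paper = 4, y_collating = 7.
Shadow price of paper = 4.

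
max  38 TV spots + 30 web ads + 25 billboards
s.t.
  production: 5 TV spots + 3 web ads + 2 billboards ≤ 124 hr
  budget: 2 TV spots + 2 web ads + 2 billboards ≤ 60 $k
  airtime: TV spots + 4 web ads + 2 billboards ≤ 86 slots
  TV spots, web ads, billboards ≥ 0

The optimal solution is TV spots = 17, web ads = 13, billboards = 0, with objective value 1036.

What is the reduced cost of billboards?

Binding: production and budget. Non-binding: airtime (17 unused).
Since airtime is not tight, its dual is 0.
The binding rows give the dual system: 5·y_production + 2·y_budget = 38 and 3·y_production + 2·y_budget = 30.
This yields shadow prices y_production = 4, y_budget = 9.
Reduced cost of billboards: c₃ − yᵀa₃ = 25 − (4·2 + 9·2) = 25 − 26 = -1.

-1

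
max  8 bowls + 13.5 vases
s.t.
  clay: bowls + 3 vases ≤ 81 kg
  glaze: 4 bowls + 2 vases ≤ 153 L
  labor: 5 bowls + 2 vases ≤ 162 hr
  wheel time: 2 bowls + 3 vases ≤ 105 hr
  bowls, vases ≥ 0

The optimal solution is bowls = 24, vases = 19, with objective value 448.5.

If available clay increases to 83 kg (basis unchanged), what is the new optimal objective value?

At the optimum: clay uses 81 of 81 (binding); glaze uses 134 of 153 (slack = 19); labor uses 158 of 162 (slack = 4); wheel time uses 105 of 105 (binding).
Slack constraints have shadow price 0 (complementary slackness).
From A_Bᵀ y = c: 1·y_clay + 2·y_wheel time = 8; 3·y_clay + 3·y_wheel time = 13.5.
Solving: y_clay = 1, y_wheel time = 3.5.
Δz = y_clay·Δb = 1 × (2) = 2, so new z* = 448.5 + 2 = 450.5.

450.5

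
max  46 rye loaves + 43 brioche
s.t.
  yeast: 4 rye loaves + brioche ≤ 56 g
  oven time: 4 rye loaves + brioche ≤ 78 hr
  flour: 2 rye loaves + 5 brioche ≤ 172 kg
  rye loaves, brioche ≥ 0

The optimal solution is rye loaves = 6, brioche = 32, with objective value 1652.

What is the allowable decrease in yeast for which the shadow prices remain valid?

21.6

Binding constraints: yeast, flour. The basis is B = [[4,1],[2,5]] with det 18.
Per unit decrease in yeast, x* moves by d = (-0.2778, 0.1111).
The basis stays optimal until rye loaves reaches 0; allowable decrease = 21.6 g.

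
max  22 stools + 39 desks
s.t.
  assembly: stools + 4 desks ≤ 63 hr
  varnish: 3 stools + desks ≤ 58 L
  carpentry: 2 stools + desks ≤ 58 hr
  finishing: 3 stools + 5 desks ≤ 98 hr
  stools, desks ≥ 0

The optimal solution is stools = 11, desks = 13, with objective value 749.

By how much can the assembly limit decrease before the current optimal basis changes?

7

Binding constraints: assembly, finishing. The basis is B = [[1,4],[3,5]] with det -7.
Per unit decrease in assembly, x* moves by d = (0.7143, -0.4286).
The basis stays optimal until varnish becomes binding; allowable decrease = 7 hr.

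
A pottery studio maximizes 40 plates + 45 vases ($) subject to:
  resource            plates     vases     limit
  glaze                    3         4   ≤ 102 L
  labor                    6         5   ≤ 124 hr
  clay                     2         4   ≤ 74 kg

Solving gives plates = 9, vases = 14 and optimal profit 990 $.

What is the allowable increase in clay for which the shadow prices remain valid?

Binding constraints: labor, clay. The basis is B = [[6,5],[2,4]] with det 14.
Per unit increase in clay, x* moves by d = (-0.3571, 0.4286).
The basis stays optimal until plates reaches 0; allowable increase = 25.2 kg.

25.2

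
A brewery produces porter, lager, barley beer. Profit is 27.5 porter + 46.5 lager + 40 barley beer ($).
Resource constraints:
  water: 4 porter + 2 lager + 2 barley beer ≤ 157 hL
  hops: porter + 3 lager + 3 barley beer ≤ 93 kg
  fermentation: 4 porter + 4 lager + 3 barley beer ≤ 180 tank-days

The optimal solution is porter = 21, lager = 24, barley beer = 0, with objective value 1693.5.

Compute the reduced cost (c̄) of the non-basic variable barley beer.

Check each constraint at x*: water 132/157 (slack 25); hops 93/93 (tight); fermentation 180/180 (tight).
Since water is not tight, its dual is 0.
From A_Bᵀ y = c: 1·y_hops + 4·y_fermentation = 27.5; 3·y_hops + 4·y_fermentation = 46.5.
→ y_hops = 9.5 and y_fermentation = 4.5.
Reduced cost of barley beer: c₃ − yᵀa₃ = 40 − (9.5·3 + 4.5·3) = 40 − 42 = -2.

-2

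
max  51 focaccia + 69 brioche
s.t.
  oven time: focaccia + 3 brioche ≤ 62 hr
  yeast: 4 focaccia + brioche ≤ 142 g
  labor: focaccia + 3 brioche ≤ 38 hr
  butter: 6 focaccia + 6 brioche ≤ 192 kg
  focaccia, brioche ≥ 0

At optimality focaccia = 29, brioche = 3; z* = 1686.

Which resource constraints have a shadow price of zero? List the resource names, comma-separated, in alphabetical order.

oven time: 38/62 (slack 24)
yeast: 119/142 (slack 23)
labor: 38/38 (binding)
butter: 192/192 (binding)
By complementary slackness, a constraint with positive slack has shadow price 0 → oven time, yeast.

oven time, yeast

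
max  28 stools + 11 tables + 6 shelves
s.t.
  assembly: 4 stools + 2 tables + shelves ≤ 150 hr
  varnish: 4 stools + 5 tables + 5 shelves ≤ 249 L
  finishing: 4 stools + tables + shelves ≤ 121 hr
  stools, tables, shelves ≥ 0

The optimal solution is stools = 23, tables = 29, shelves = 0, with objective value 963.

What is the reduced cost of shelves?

Binding: assembly and finishing. Non-binding: varnish (12 unused).
By complementary slackness, y = 0 for the non-binding constraint.
The binding rows give the dual system: 4·y_assembly + 4·y_finishing = 28 and 2·y_assembly + 1·y_finishing = 11.
→ y_assembly = 4 and y_finishing = 3.
Reduced cost of shelves: c₃ − yᵀa₃ = 6 − (4·1 + 3·1) = 6 − 7 = -1.

-1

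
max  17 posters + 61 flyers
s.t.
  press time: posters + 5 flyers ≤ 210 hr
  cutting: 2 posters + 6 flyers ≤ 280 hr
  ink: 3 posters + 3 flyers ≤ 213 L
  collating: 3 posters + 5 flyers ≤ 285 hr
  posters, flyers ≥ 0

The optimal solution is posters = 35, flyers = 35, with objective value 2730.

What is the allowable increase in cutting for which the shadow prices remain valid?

Binding constraints: press time, cutting. The basis is B = [[1,5],[2,6]] with det -4.
Per unit increase in cutting, x* moves by d = (1.25, -0.25).
The basis stays optimal until ink becomes binding; allowable increase = 1 hr.

1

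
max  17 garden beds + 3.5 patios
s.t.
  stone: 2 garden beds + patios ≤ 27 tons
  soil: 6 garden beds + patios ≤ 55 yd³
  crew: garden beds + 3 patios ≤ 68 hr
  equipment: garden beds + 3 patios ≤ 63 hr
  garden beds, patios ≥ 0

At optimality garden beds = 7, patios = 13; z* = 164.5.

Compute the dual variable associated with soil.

2.5

Check each constraint at x*: stone 27/27 (tight); soil 55/55 (tight); crew 46/68 (slack 22); equipment 46/63 (slack 17).
By complementary slackness, y = 0 for the non-binding constraints.
Dual feasibility on the basic columns requires 2·y_stone + 6·y_soil = 17, 1·y_stone + 1·y_soil = 3.5.
This yields shadow prices y_stone = 1, y_soil = 2.5.
Shadow price of soil = 2.5.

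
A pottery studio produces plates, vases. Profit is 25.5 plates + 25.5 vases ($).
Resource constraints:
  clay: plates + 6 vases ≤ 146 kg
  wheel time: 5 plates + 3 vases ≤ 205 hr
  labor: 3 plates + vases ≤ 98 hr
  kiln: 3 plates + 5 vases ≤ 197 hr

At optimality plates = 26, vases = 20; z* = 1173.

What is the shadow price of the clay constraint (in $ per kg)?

Binding: clay and labor. Non-binding: wheel time (15 unused), kiln (19 unused).
By complementary slackness, y = 0 for the non-binding constraints.
Dual feasibility on the basic columns requires 1·y_clay + 3·y_labor = 25.5, 6·y_clay + 1·y_labor = 25.5.
Solving: y_clay = 3, y_labor = 7.5.
Shadow price of clay = 3.

3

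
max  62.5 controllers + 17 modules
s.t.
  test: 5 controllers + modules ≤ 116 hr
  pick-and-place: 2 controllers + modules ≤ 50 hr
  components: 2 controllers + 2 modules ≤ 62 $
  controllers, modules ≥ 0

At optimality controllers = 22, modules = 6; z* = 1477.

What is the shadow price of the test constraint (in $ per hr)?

Check each constraint at x*: test 116/116 (tight); pick-and-place 50/50 (tight); components 56/62 (slack 6).
By complementary slackness, y = 0 for the non-binding constraint.
From A_Bᵀ y = c: 5·y_test + 2·y_pick-and-place = 62.5; 1·y_test + 1·y_pick-and-place = 17.
Solving: y_test = 9.5, y_pick-and-place = 7.5.
Shadow price of test = 9.5.

9.5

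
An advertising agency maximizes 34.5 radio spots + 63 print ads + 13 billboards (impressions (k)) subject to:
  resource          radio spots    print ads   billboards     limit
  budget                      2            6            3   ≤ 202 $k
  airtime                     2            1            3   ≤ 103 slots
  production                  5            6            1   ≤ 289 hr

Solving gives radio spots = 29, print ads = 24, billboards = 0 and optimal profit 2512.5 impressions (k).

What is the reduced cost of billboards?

-9.5

At the optimum: budget uses 202 of 202 (binding); airtime uses 82 of 103 (slack = 21); production uses 289 of 289 (binding).
Slack constraints have shadow price 0 (complementary slackness).
From A_Bᵀ y = c: 2·y_budget + 5·y_production = 34.5; 6·y_budget + 6·y_production = 63.
→ y_budget = 6 and y_production = 4.5.
Reduced cost of billboards: c₃ − yᵀa₃ = 13 − (6·3 + 4.5·1) = 13 − 22.5 = -9.5.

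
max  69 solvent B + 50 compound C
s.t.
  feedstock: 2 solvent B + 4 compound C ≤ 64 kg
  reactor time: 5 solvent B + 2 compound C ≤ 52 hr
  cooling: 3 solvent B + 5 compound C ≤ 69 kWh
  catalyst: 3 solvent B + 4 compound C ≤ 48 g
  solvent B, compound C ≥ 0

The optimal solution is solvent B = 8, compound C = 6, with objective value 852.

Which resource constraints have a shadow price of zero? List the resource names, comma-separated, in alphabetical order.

cooling, feedstock

feedstock: 40/64 (slack 24)
reactor time: 52/52 (binding)
cooling: 54/69 (slack 15)
catalyst: 48/48 (binding)
By complementary slackness, a constraint with positive slack has shadow price 0 → cooling, feedstock.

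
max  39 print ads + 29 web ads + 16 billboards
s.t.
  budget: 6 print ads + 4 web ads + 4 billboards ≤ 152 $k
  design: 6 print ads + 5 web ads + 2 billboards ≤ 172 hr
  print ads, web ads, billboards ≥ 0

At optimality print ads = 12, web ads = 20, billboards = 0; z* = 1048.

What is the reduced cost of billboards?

-4

Check each constraint at x*: budget 152/152 (tight); design 172/172 (tight).
Dual feasibility on the basic columns requires 6·y_budget + 6·y_design = 39, 4·y_budget + 5·y_design = 29.
Solving: y_budget = 3.5, y_design = 3.
Reduced cost of billboards: c₃ − yᵀa₃ = 16 − (3.5·4 + 3·2) = 16 − 20 = -4.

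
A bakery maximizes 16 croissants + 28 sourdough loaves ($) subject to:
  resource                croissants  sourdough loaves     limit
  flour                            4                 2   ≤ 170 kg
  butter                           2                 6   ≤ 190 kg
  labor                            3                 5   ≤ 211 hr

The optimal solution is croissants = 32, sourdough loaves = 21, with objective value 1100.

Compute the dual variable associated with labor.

Binding: flour and butter. Non-binding: labor (10 unused).
By complementary slackness, y = 0 for the non-binding constraint.
The binding rows give the dual system: 4·y_flour + 2·y_butter = 16 and 2·y_flour + 6·y_butter = 28.
This yields shadow prices y_flour = 2, y_butter = 4.
Shadow price of labor = 0.

0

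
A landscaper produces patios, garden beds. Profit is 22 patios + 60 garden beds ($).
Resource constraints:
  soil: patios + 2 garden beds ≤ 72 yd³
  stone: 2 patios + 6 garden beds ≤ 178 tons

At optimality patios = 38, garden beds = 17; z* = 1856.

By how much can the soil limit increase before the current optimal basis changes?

Binding constraints: soil, stone. The basis is B = [[1,2],[2,6]] with det 2.
Per unit increase in soil, x* moves by d = (3, -1).
The basis stays optimal until garden beds reaches 0; allowable increase = 17 yd³.

17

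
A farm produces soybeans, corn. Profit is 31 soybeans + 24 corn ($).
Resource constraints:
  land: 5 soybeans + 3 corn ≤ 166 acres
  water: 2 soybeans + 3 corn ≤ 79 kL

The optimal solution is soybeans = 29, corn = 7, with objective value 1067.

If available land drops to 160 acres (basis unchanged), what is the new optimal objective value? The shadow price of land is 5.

Δb = -6, so new z* = 1067 + (5)·(-6) = 1067 − 30 = 1037.

1037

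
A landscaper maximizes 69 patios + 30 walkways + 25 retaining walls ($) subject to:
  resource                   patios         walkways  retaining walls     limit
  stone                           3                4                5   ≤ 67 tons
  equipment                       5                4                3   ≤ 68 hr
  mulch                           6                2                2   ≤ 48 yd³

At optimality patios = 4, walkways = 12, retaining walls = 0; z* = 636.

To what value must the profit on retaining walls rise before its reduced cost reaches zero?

At the optimum: stone uses 60 of 67 (slack = 7); equipment uses 68 of 68 (binding); mulch uses 48 of 48 (binding).
By complementary slackness, y = 0 for the non-binding constraint.
From A_Bᵀ y = c: 5·y_equipment + 6·y_mulch = 69; 4·y_equipment + 2·y_mulch = 30.
This yields shadow prices y_equipment = 3, y_mulch = 9.
retaining walls enters the basis when its profit ≥ yᵀa₃ = 3·3 + 9·2 = 27.

27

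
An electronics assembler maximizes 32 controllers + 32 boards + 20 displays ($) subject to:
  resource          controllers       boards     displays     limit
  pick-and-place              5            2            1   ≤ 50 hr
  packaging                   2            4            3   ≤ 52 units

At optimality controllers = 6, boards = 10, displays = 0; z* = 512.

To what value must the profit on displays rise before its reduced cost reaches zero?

Both pick-and-place and packaging are binding at x*.
The binding rows give the dual system: 5·y_pick-and-place + 2·y_packaging = 32 and 2·y_pick-and-place + 4·y_packaging = 32.
Solving: y_pick-and-place = 4, y_packaging = 6.
displays enters the basis when its profit ≥ yᵀa₃ = 4·1 + 6·3 = 22.

22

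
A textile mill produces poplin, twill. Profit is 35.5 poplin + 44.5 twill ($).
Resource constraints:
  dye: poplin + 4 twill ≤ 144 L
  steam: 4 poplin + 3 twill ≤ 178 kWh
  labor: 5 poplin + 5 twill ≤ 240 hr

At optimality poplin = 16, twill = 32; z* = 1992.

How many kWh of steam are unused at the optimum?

18

steam used = 4·16 + 3·32 = 160; slack = 178 − 160 = 18.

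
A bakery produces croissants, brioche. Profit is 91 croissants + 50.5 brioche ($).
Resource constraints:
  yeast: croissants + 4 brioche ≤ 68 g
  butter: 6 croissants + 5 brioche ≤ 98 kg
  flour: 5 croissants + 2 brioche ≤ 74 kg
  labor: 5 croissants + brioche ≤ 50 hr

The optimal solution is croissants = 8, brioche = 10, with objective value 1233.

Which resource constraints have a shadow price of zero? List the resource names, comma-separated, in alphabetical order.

yeast: 48/68 (slack 20)
butter: 98/98 (binding)
flour: 60/74 (slack 14)
labor: 50/50 (binding)
By complementary slackness, a constraint with positive slack has shadow price 0 → flour, yeast.

flour, yeast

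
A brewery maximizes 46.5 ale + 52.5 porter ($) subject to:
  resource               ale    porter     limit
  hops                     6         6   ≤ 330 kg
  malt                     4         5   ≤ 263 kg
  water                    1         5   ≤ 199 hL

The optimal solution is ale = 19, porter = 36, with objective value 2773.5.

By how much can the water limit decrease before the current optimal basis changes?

144

Binding constraints: hops, water. The basis is B = [[6,6],[1,5]] with det 24.
Per unit decrease in water, x* moves by d = (0.25, -0.25).
The basis stays optimal until porter reaches 0; allowable decrease = 144 hL.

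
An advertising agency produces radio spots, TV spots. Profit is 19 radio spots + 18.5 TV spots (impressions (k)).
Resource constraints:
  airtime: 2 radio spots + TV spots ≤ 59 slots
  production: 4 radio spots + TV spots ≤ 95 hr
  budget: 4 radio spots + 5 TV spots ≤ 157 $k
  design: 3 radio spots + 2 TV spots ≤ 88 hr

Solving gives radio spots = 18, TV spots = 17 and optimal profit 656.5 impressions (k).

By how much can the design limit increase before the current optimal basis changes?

2.625

Binding constraints: budget, design. The basis is B = [[4,5],[3,2]] with det -7.
Per unit increase in design, x* moves by d = (0.7143, -0.5714).
The basis stays optimal until production becomes binding; allowable increase = 2.625 hr.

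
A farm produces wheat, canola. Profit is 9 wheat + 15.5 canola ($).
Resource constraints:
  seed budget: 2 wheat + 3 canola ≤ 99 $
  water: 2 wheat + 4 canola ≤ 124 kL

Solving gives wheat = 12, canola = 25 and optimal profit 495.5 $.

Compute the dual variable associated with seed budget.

At the optimum: seed budget uses 99 of 99 (binding); water uses 124 of 124 (binding).
From A_Bᵀ y = c: 2·y_seed budget + 2·y_water = 9; 3·y_seed budget + 4·y_water = 15.5.
Solving: y_seed budget = 2.5, y_water = 2.
Shadow price of seed budget = 2.5.

2.5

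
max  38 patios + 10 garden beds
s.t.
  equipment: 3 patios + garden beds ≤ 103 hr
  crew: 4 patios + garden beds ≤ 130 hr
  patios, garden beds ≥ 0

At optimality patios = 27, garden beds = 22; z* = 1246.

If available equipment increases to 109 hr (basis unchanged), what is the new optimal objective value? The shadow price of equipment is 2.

1258

Δb = 6, so new z* = 1246 + (2)·(6) = 1246 + 12 = 1258.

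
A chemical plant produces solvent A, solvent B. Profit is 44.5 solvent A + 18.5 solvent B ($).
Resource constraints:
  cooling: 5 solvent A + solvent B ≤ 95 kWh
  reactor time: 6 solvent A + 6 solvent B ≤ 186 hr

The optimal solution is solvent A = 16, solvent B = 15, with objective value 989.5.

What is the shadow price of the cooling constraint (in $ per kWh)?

Check each constraint at x*: cooling 95/95 (tight); reactor time 186/186 (tight).
The binding rows give the dual system: 5·y_cooling + 6·y_reactor time = 44.5 and 1·y_cooling + 6·y_reactor time = 18.5.
This yields shadow prices y_cooling = 6.5, y_reactor time = 2.
Shadow price of cooling = 6.5.

6.5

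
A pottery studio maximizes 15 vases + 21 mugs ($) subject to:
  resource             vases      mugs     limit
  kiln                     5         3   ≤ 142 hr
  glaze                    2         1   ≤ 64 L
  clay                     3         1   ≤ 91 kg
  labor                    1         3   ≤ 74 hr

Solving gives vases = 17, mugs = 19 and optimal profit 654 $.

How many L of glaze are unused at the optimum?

glaze used = 2·17 + 1·19 = 53; slack = 64 − 53 = 11.

11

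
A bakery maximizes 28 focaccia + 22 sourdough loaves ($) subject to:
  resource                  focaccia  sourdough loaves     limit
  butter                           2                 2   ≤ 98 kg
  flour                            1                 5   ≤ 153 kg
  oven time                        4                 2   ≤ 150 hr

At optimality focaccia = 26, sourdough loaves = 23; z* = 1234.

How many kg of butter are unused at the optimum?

0

butter used = 2·26 + 2·23 = 98; slack = 98 − 98 = 0.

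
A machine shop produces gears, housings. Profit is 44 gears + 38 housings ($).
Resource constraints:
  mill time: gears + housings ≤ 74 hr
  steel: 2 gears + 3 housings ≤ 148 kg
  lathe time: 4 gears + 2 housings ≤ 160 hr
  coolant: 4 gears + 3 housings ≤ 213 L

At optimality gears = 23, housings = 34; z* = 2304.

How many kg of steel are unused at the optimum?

steel used = 2·23 + 3·34 = 148; slack = 148 − 148 = 0.

0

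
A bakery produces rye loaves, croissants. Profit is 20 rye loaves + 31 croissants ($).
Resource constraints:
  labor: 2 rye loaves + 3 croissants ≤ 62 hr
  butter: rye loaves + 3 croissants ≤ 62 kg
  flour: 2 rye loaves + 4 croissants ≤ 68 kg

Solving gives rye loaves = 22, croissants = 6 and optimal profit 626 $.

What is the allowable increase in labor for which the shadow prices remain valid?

6

Binding constraints: labor, flour. The basis is B = [[2,3],[2,4]] with det 2.
Per unit increase in labor, x* moves by d = (2, -1).
The basis stays optimal until croissants reaches 0; allowable increase = 6 hr.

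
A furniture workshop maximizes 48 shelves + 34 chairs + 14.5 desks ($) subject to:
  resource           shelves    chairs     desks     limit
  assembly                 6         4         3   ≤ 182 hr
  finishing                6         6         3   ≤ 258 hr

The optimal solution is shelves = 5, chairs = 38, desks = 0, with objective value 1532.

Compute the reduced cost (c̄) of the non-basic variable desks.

-9.5

Both assembly and finishing are binding at x*.
From A_Bᵀ y = c: 6·y_assembly + 6·y_finishing = 48; 4·y_assembly + 6·y_finishing = 34.
This yields shadow prices y_assembly = 7, y_finishing = 1.
Reduced cost of desks: c₃ − yᵀa₃ = 14.5 − (7·3 + 1·3) = 14.5 − 24 = -9.5.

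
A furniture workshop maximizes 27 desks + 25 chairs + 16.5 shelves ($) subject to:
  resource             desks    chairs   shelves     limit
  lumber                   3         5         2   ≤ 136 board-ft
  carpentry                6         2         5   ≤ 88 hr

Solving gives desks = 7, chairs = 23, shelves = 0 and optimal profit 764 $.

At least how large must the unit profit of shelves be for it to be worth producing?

20.5

At the optimum: lumber uses 136 of 136 (binding); carpentry uses 88 of 88 (binding).
Dual feasibility on the basic columns requires 3·y_lumber + 6·y_carpentry = 27, 5·y_lumber + 2·y_carpentry = 25.
This yields shadow prices y_lumber = 4, y_carpentry = 2.5.
shelves enters the basis when its profit ≥ yᵀa₃ = 4·2 + 2.5·5 = 20.5.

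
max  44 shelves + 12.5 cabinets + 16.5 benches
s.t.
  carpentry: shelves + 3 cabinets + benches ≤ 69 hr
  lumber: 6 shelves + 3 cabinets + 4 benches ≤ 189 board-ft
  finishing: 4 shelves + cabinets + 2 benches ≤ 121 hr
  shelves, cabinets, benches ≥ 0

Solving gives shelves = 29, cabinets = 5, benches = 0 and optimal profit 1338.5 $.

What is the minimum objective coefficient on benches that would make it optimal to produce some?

23

Check each constraint at x*: carpentry 44/69 (slack 25); lumber 189/189 (tight); finishing 121/121 (tight).
By complementary slackness, y = 0 for the non-binding constraint.
From A_Bᵀ y = c: 6·y_lumber + 4·y_finishing = 44; 3·y_lumber + 1·y_finishing = 12.5.
Solving: y_lumber = 1, y_finishing = 9.5.
benches enters the basis when its profit ≥ yᵀa₃ = 1·4 + 9.5·2 = 23.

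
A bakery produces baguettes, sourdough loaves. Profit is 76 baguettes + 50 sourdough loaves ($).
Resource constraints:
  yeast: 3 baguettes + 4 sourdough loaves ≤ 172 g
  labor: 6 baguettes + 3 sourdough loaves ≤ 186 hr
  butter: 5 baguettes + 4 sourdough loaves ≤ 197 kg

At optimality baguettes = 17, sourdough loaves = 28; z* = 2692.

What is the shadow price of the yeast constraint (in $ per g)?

Binding: labor and butter. Non-binding: yeast (9 unused).
By complementary slackness, y = 0 for the non-binding constraint.
Dual feasibility on the basic columns requires 6·y_labor + 5·y_butter = 76, 3·y_labor + 4·y_butter = 50.
Solving: y_labor = 6, y_butter = 8.
Shadow price of yeast = 0.

0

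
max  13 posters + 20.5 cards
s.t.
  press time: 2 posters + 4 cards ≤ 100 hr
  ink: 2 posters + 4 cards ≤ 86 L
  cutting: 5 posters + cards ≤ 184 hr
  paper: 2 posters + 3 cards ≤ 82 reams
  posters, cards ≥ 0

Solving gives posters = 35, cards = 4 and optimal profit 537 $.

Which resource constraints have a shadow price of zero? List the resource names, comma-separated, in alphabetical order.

cutting, press time

press time: 86/100 (slack 14)
ink: 86/86 (binding)
cutting: 179/184 (slack 5)
paper: 82/82 (binding)
By complementary slackness, a constraint with positive slack has shadow price 0 → cutting, press time.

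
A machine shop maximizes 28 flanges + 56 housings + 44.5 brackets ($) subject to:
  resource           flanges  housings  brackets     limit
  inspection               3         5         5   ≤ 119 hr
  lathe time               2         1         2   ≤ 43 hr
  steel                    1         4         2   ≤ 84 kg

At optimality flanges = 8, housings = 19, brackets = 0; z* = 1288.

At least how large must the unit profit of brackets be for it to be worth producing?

48

At the optimum: inspection uses 119 of 119 (binding); lathe time uses 35 of 43 (slack = 8); steel uses 84 of 84 (binding).
Slack constraints have shadow price 0 (complementary slackness).
The binding rows give the dual system: 3·y_inspection + 1·y_steel = 28 and 5·y_inspection + 4·y_steel = 56.
This yields shadow prices y_inspection = 8, y_steel = 4.
brackets enters the basis when its profit ≥ yᵀa₃ = 8·5 + 4·2 = 48.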